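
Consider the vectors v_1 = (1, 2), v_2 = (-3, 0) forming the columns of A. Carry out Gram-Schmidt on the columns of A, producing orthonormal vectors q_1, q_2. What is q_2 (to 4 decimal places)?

q_2 = (-0.8944, 0.4472)

v_1 = (1, 2); ‖v_1‖ = 2.2361, so q_1 = (0.4472, 0.8944).
q_1·v_2 = 0.4472·(-3) + 0.8944·0 = -1.3416.
u_2 = v_2 + 1.3416·q_1 = (-2.4000, 1.2000).
‖u_2‖ = 2.6833, so q_2 = (-0.8944, 0.4472).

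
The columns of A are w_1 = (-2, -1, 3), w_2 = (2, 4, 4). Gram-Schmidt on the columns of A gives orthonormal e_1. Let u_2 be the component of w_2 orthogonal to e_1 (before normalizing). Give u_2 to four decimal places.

u_2 = (2.5714, 4.2857, 3.1429)

w_1 = (-2, -1, 3); ‖w_1‖ = 3.7417, so e_1 = (-0.5345, -0.2673, 0.8018).
e_1·w_2 = (-0.5345)·2 + (-0.2673)·4 + 0.8018·4 = 1.0690.
u_2 = w_2 − 1.0690·e_1 = (2.5714, 4.2857, 3.1429).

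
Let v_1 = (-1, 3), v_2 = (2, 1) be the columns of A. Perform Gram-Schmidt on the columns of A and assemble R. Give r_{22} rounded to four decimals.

v_1 = (-1, 3); ‖v_1‖ = 3.1623, so e_1 = (-0.3162, 0.9487).
e_1·v_2 = (-0.3162)·2 + 0.9487·1 = 0.3162.
u_2 = v_2 − 0.3162·e_1 = (2.1000, 0.7000).
r_{22} = ‖u_2‖ = 2.2136.

r_{22} = 2.2136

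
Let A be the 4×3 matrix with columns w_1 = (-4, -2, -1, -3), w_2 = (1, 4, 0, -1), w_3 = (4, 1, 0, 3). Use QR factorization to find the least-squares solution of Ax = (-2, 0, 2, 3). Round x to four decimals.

w_1 = (-4, -2, -1, -3); ‖w_1‖ = 5.4772, so q_1 = (-0.7303, -0.3651, -0.1826, -0.5477).
q_1·w_2 = (-0.7303)·1 + (-0.3651)·4 + (-0.1826)·0 + (-0.5477)·(-1) = -1.6432.
u_2 = w_2 + 1.6432·q_1 = (-0.2000, 3.4000, -0.3000, -1.9000).
‖u_2‖ = 3.9115, so q_2 = (-0.0511, 0.8692, -0.0767, -0.4857).
q_1·w_3 = (-0.7303)·4 + (-0.3651)·1 + (-0.1826)·0 + (-0.5477)·3 = -4.9295; q_2·w_3 = (-0.0511)·4 + 0.8692·1 + (-0.0767)·0 + (-0.4857)·3 = -0.7925.
u_3 = w_3 + 4.9295·q_1 + 0.7925·q_2 = (0.3595, -0.1111, -0.9608, -0.0850).
‖u_3‖ = 1.0353, so q_3 = (0.3472, -0.1073, -0.9280, -0.0821).
Qᵀb = (-0.5477, -1.5084, -2.7966).
Back-substitute: x_3 = -2.7966/1.0353 = -2.7012.
x_2 = (-1.5084 + 0.7925·(-2.7012))/3.9115 = -0.9329.
x_1 = (-0.5477 + 1.6432·(-0.9329) + 4.9295·(-2.7012))/5.4772 = -2.8110.

x = (-2.8110, -0.9329, -2.7012)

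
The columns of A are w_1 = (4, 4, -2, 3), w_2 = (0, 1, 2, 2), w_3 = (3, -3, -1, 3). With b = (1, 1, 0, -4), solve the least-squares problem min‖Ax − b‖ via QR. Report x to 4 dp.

x = (0.1298, -0.8143, -0.4505)

w_1 = (4, 4, -2, 3); ‖w_1‖ = 6.7082, so q_1 = (0.5963, 0.5963, -0.2981, 0.4472).
q_1·w_2 = 0.5963·0 + 0.5963·1 + (-0.2981)·2 + 0.4472·2 = 0.8944.
u_2 = w_2 − 0.8944·q_1 = (-0.5333, 0.4667, 2.2667, 1.6000).
‖u_2‖ = 2.8636, so q_2 = (-0.1862, 0.1630, 0.7916, 0.5587).
q_1·w_3 = 0.5963·3 + 0.5963·(-3) + (-0.2981)·(-1) + 0.4472·3 = 1.6398; q_2·w_3 = (-0.1862)·3 + 0.1630·(-3) + 0.7916·(-1) + 0.5587·3 = -0.1630.
u_3 = w_3 − 1.6398·q_1 + 0.1630·q_2 = (1.9919, -3.9512, -0.3821, 2.3577).
‖u_3‖ = 5.0284, so q_3 = (0.3961, -0.7858, -0.0760, 0.4689).
Qᵀb = (-0.5963, -2.2583, -2.2652).
Back-substitute: x_3 = -2.2652/5.0284 = -0.4505.
x_2 = (-2.2583 + 0.1630·(-0.4505))/2.8636 = -0.8143.
x_1 = (-0.5963 − 0.8944·(-0.8143) − 1.6398·(-0.4505))/6.7082 = 0.1298.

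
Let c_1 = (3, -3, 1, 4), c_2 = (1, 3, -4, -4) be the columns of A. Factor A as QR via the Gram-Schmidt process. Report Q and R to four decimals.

Q = [[0.5071, 0.6779], [-0.5071, 0.1620], [0.1690, -0.6838], [0.6761, -0.2160]], R = [[5.9161, -4.3948], [0.0000, 4.7630]]

c_1 = (3, -3, 1, 4); ‖c_1‖ = 5.9161, so e_1 = (0.5071, -0.5071, 0.1690, 0.6761).
e_1·c_2 = 0.5071·1 + (-0.5071)·3 + 0.1690·(-4) + 0.6761·(-4) = -4.3948.
u_2 = c_2 + 4.3948·e_1 = (3.2286, 0.7714, -3.2571, -1.0286).
‖u_2‖ = 4.7630, so e_2 = (0.6779, 0.1620, -0.6838, -0.2160).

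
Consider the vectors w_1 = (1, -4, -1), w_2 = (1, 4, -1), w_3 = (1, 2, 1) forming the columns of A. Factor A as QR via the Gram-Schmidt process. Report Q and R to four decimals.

Q = [[0.2357, 0.6667, 0.7071], [-0.9428, 0.3333, 0.0000], [-0.2357, -0.6667, 0.7071]], R = [[4.2426, -3.2998, -1.8856], [0.0000, 2.6667, 0.6667], [0.0000, 0.0000, 1.4142]]

w_1 = (1, -4, -1); ‖w_1‖ = 4.2426, so e_1 = (0.2357, -0.9428, -0.2357).
e_1·w_2 = 0.2357·1 + (-0.9428)·4 + (-0.2357)·(-1) = -3.2998.
u_2 = w_2 + 3.2998·e_1 = (1.7778, 0.8889, -1.7778).
‖u_2‖ = 2.6667, so e_2 = (0.6667, 0.3333, -0.6667).
e_1·w_3 = 0.2357·1 + (-0.9428)·2 + (-0.2357)·1 = -1.8856; e_2·w_3 = 0.6667·1 + 0.3333·2 + (-0.6667)·1 = 0.6667.
u_3 = w_3 + 1.8856·e_1 − 0.6667·e_2 = (1.0000, 0.0000, 1.0000).
‖u_3‖ = 1.4142, so e_3 = (0.7071, 0.0000, 0.7071).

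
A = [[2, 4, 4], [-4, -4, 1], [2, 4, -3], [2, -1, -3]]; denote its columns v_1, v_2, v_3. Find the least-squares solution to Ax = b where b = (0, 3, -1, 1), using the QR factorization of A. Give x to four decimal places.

v_1 = (2, -4, 2, 2); ‖v_1‖ = 5.2915, so e_1 = (0.3780, -0.7559, 0.3780, 0.3780).
e_1·v_2 = 0.3780·4 + (-0.7559)·(-4) + 0.3780·4 + 0.3780·(-1) = 5.6695.
u_2 = v_2 − 5.6695·e_1 = (1.8571, 0.2857, 1.8571, -3.1429).
‖u_2‖ = 4.1057, so e_2 = (0.4523, 0.0696, 0.4523, -0.7655).
e_1·v_3 = 0.3780·4 + (-0.7559)·1 + 0.3780·(-3) + 0.3780·(-3) = -1.5119; e_2·v_3 = 0.4523·4 + 0.0696·1 + 0.4523·(-3) + (-0.7655)·(-3) = 2.8184.
u_3 = v_3 + 1.5119·e_1 − 2.8184·e_2 = (3.2966, -0.3390, -3.7034, -0.2712).
‖u_3‖ = 4.9771, so e_3 = (0.6624, -0.0681, -0.7441, -0.0545).
Qᵀb = (-2.2678, -1.0090, 0.4853).
Back-substitute: x_3 = 0.4853/4.9771 = 0.0975.
x_2 = (-1.0090 − 2.8184·0.0975)/4.1057 = -0.3127.
x_1 = (-2.2678 − 5.6695·(-0.3127) + 1.5119·0.0975)/5.2915 = -0.0657.

x = (-0.0657, -0.3127, 0.0975)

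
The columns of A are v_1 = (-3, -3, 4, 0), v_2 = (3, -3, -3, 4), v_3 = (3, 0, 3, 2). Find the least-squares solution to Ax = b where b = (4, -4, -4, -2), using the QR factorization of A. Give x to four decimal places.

v_1 = (-3, -3, 4, 0); ‖v_1‖ = 5.8310, so q_1 = (-0.5145, -0.5145, 0.6860, 0.0000).
q_1·v_2 = (-0.5145)·3 + (-0.5145)·(-3) + 0.6860·(-3) + 0.0000·4 = -2.0580.
u_2 = v_2 + 2.0580·q_1 = (1.9412, -4.0588, -1.5882, 4.0000).
‖u_2‖ = 6.2261, so q_2 = (0.3118, -0.6519, -0.2551, 0.6425).
q_1·v_3 = (-0.5145)·3 + (-0.5145)·0 + 0.6860·3 + 0.0000·2 = 0.5145; q_2·v_3 = 0.3118·3 + (-0.6519)·0 + (-0.2551)·3 + 0.6425·2 = 1.4550.
u_3 = v_3 − 0.5145·q_1 − 1.4550·q_2 = (2.8111, 1.2132, 3.0182, 1.0653).
‖u_3‖ = 4.4293, so q_3 = (0.6347, 0.2739, 0.6814, 0.2405).
Qᵀb = (-2.7440, 3.5902, -1.7637).
Back-substitute: x_3 = -1.7637/4.4293 = -0.3982.
x_2 = (3.5902 − 1.4550·(-0.3982))/6.2261 = 0.6697.
x_1 = (-2.7440 + 2.0580·0.6697 − 0.5145·(-0.3982))/5.8310 = -0.1991.

x = (-0.1991, 0.6697, -0.3982)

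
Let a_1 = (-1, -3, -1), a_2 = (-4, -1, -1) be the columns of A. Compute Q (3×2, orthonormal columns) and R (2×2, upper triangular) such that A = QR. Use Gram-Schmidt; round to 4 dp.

a_1 = (-1, -3, -1); ‖a_1‖ = 3.3166, so q_1 = (-0.3015, -0.9045, -0.3015).
q_1·a_2 = (-0.3015)·(-4) + (-0.9045)·(-1) + (-0.3015)·(-1) = 2.4121.
u_2 = a_2 − 2.4121·q_1 = (-3.2727, 1.1818, -0.2727).
‖u_2‖ = 3.4902, so q_2 = (-0.9377, 0.3386, -0.0781).

Q = [[-0.3015, -0.9377], [-0.9045, 0.3386], [-0.3015, -0.0781]], R = [[3.3166, 2.4121], [0.0000, 3.4902]]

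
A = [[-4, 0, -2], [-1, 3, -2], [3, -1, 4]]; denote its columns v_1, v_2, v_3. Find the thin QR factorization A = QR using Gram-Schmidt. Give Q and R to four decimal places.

Q = [[-0.7845, -0.3145, 0.5345], [-0.1961, 0.9435, 0.2673], [0.5883, -0.1048, 0.8018]], R = [[5.0990, -1.1767, 4.3146], [0.0000, 2.9352, -1.6773], [0.0000, 0.0000, 1.6036]]

q_1 = v_1/‖v_1‖ = (-4, -1, 3)/5.0990 = (-0.7845, -0.1961, 0.5883).
r_{12} = q_1·v_2 = -1.1767.
u_2 = v_2 + 1.1767·q_1 = (-0.9231, 2.7692, -0.3077).
‖u_2‖ = 2.9352, so q_2 = (-0.3145, 0.9435, -0.1048).
r_{13} = q_1·v_3 = 4.3146; r_{23} = q_2·v_3 = -1.6773.
u_3 = v_3 − 4.3146·q_1 + 1.6773·q_2 = (0.8571, 0.4286, 1.2857).
‖u_3‖ = 1.6036, so q_3 = (0.5345, 0.2673, 0.8018).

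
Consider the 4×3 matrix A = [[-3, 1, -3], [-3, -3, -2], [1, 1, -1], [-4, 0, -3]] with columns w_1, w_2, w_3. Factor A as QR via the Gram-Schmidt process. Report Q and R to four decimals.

e_1 = w_1/‖w_1‖ = (-3, -3, 1, -4)/5.9161 = (-0.5071, -0.5071, 0.1690, -0.6761).
r_{12} = e_1·w_2 = 1.1832.
u_2 = w_2 − 1.1832·e_1 = (1.6000, -2.4000, 0.8000, 0.8000).
‖u_2‖ = 3.0984, so e_2 = (0.5164, -0.7746, 0.2582, 0.2582).
r_{13} = e_1·w_3 = 4.3948; r_{23} = e_2·w_3 = -1.0328.
u_3 = w_3 − 4.3948·e_1 + 1.0328·e_2 = (-0.2381, -0.5714, -1.4762, 0.2381).
‖u_3‖ = 1.6183, so e_3 = (-0.1471, -0.3531, -0.9122, 0.1471).

Q = [[-0.5071, 0.5164, -0.1471], [-0.5071, -0.7746, -0.3531], [0.1690, 0.2582, -0.9122], [-0.6761, 0.2582, 0.1471]], R = [[5.9161, 1.1832, 4.3948], [0.0000, 3.0984, -1.0328], [0.0000, 0.0000, 1.6183]]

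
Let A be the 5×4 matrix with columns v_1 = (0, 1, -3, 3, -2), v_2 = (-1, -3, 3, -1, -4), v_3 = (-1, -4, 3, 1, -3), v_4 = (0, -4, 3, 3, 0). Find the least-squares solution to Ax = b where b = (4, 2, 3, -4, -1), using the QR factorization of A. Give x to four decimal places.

x = (0.8792, 9.7132, -13.2038, 5.5113)

v_1 = (0, 1, -3, 3, -2); ‖v_1‖ = 4.7958, so e_1 = (0.0000, 0.2085, -0.6255, 0.6255, -0.4170).
e_1·v_2 = 0.0000·(-1) + 0.2085·(-3) + (-0.6255)·3 + 0.6255·(-1) + (-0.4170)·(-4) = -1.4596.
u_2 = v_2 + 1.4596·e_1 = (-1.0000, -2.6957, 2.0870, -0.0870, -4.6087).
‖u_2‖ = 5.8198, so e_2 = (-0.1718, -0.4632, 0.3586, -0.0149, -0.7919).
e_1·v_3 = 0.0000·(-1) + 0.2085·(-4) + (-0.6255)·3 + 0.6255·1 + (-0.4170)·(-3) = -0.8341; e_2·v_3 = (-0.1718)·(-1) + (-0.4632)·(-4) + 0.3586·3 + (-0.0149)·1 + (-0.7919)·(-3) = 5.4612.
u_3 = v_3 + 0.8341·e_1 − 5.4612·e_2 = (-0.0616, -1.2965, 0.5199, 1.6033, 0.9769).
‖u_3‖ = 2.3410, so e_3 = (-0.0263, -0.5538, 0.2221, 0.6849, 0.4173).
e_1·v_4 = 0.0000·0 + 0.2085·(-4) + (-0.6255)·3 + 0.6255·3 + (-0.4170)·0 = -0.8341; e_2·v_4 = (-0.1718)·0 + (-0.4632)·(-4) + 0.3586·3 + (-0.0149)·3 + (-0.7919)·0 = 2.8837; e_3·v_4 = (-0.0263)·0 + (-0.5538)·(-4) + 0.2221·3 + 0.6849·3 + 0.4173·0 = 4.9364.
u_4 = v_4 + 0.8341·e_1 − 2.8837·e_2 − 4.9364·e_3 = (0.6254, 0.2436, 0.3479, 0.1839, -0.1242).
‖u_4‖ = 0.7879, so e_4 = (0.7938, 0.3092, 0.4415, 0.2334, -0.1576).
Qᵀb = (-3.5447, 0.3138, -3.7036, 4.3423).
Back-substitute: x_4 = 4.3423/0.7879 = 5.5113.
x_3 = (-3.7036 − 4.9364·5.5113)/2.3410 = -13.2038.
x_2 = (0.3138 − 5.4612·(-13.2038) − 2.8837·5.5113)/5.8198 = 9.7132.
x_1 = (-3.5447 + 1.4596·9.7132 + 0.8341·(-13.2038) + 0.8341·5.5113)/4.7958 = 0.8792.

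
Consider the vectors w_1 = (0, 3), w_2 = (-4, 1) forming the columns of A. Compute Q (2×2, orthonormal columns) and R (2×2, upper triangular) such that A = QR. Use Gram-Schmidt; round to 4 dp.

Q = [[0.0000, -1.0000], [1.0000, 0.0000]], R = [[3.0000, 1.0000], [0.0000, 4.0000]]

w_1 = (0, 3); ‖w_1‖ = 3.0000, so q_1 = (0.0000, 1.0000).
q_1·w_2 = 0.0000·(-4) + 1.0000·1 = 1.0000.
u_2 = w_2 − 1.0000·q_1 = (-4.0000, 0.0000).
‖u_2‖ = 4.0000, so q_2 = (-1.0000, 0.0000).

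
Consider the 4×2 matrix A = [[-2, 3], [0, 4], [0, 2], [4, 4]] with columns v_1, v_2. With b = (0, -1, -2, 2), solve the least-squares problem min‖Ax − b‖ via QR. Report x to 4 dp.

x = (0.4500, -0.1000)

v_1 = (-2, 0, 0, 4); ‖v_1‖ = 4.4721, so q_1 = (-0.4472, 0.0000, 0.0000, 0.8944).
q_1·v_2 = (-0.4472)·3 + 0.0000·4 + 0.0000·2 + 0.8944·4 = 2.2361.
u_2 = v_2 − 2.2361·q_1 = (4.0000, 4.0000, 2.0000, 2.0000).
‖u_2‖ = 6.3246, so q_2 = (0.6325, 0.6325, 0.3162, 0.3162).
Qᵀb = (1.7889, -0.6325).
Back-substitute: x_2 = -0.6325/6.3246 = -0.1000.
x_1 = (1.7889 − 2.2361·(-0.1000))/4.4721 = 0.4500.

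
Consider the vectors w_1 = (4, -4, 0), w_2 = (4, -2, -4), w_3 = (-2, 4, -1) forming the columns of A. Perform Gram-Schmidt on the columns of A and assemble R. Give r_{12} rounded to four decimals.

r_{12} = 4.2426

e_1 = w_1/‖w_1‖ = (4, -4, 0)/5.6569 = (0.7071, -0.7071, 0.0000).
r_{12} = e_1·w_2 = 4.2426.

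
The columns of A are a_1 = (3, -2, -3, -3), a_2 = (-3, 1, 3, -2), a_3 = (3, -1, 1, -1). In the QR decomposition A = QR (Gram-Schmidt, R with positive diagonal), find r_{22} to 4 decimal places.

r_{22} = 4.0838

a_1 = (3, -2, -3, -3); ‖a_1‖ = 5.5678, so q_1 = (0.5388, -0.3592, -0.5388, -0.5388).
q_1·a_2 = 0.5388·(-3) + (-0.3592)·1 + (-0.5388)·3 + (-0.5388)·(-2) = -2.5145.
u_2 = a_2 + 2.5145·q_1 = (-1.6452, 0.0968, 1.6452, -3.3548).
r_{22} = ‖u_2‖ = 4.0838.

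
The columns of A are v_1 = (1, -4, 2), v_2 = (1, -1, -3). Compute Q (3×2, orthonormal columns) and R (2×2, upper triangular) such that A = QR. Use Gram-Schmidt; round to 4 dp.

v_1 = (1, -4, 2); ‖v_1‖ = 4.5826, so e_1 = (0.2182, -0.8729, 0.4364).
e_1·v_2 = 0.2182·1 + (-0.8729)·(-1) + 0.4364·(-3) = -0.2182.
u_2 = v_2 + 0.2182·e_1 = (1.0476, -1.1905, -2.9048).
‖u_2‖ = 3.3094, so e_2 = (0.3166, -0.3597, -0.8777).

Q = [[0.2182, 0.3166], [-0.8729, -0.3597], [0.4364, -0.8777]], R = [[4.5826, -0.2182], [0.0000, 3.3094]]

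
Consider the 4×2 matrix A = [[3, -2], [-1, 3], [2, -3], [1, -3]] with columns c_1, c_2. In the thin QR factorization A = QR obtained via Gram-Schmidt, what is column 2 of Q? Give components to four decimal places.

c_1 = (3, -1, 2, 1); ‖c_1‖ = 3.8730, so e_1 = (0.7746, -0.2582, 0.5164, 0.2582).
e_1·c_2 = 0.7746·(-2) + (-0.2582)·3 + 0.5164·(-3) + 0.2582·(-3) = -4.6476.
u_2 = c_2 + 4.6476·e_1 = (1.6000, 1.8000, -0.6000, -1.8000).
‖u_2‖ = 3.0659, so e_2 = (0.5219, 0.5871, -0.1957, -0.5871).

e_2 = (0.5219, 0.5871, -0.1957, -0.5871)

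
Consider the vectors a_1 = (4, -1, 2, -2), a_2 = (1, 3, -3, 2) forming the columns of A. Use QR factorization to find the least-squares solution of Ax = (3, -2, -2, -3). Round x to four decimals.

x = (0.6903, 0.1397)

a_1 = (4, -1, 2, -2); ‖a_1‖ = 5.0000, so e_1 = (0.8000, -0.2000, 0.4000, -0.4000).
e_1·a_2 = 0.8000·1 + (-0.2000)·3 + 0.4000·(-3) + (-0.4000)·2 = -1.8000.
u_2 = a_2 + 1.8000·e_1 = (2.4400, 2.6400, -2.2800, 1.2800).
‖u_2‖ = 4.4452, so e_2 = (0.5489, 0.5939, -0.5129, 0.2879).
Qᵀb = (3.2000, 0.6209).
Back-substitute: x_2 = 0.6209/4.4452 = 0.1397.
x_1 = (3.2000 + 1.8000·0.1397)/5.0000 = 0.6903.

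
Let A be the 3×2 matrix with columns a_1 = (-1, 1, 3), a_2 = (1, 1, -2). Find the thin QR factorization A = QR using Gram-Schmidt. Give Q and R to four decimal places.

q_1 = a_1/‖a_1‖ = (-1, 1, 3)/3.3166 = (-0.3015, 0.3015, 0.9045).
r_{12} = q_1·a_2 = -1.8091.
u_2 = a_2 + 1.8091·q_1 = (0.4545, 1.5455, -0.3636).
‖u_2‖ = 1.6514, so q_2 = (0.2752, 0.9358, -0.2202).

Q = [[-0.3015, 0.2752], [0.3015, 0.9358], [0.9045, -0.2202]], R = [[3.3166, -1.8091], [0.0000, 1.6514]]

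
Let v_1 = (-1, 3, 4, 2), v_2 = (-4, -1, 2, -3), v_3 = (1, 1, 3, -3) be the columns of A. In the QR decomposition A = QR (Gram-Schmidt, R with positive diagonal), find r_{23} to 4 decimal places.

v_1 = (-1, 3, 4, 2); ‖v_1‖ = 5.4772, so e_1 = (-0.1826, 0.5477, 0.7303, 0.3651).
e_1·v_2 = (-0.1826)·(-4) + 0.5477·(-1) + 0.7303·2 + 0.3651·(-3) = 0.5477.
u_2 = v_2 − 0.5477·e_1 = (-3.9000, -1.3000, 1.6000, -3.2000).
‖u_2‖ = 5.4498, so e_2 = (-0.7156, -0.2385, 0.2936, -0.5872).
r_{23} = e_2·v_3 = 1.6881.

r_{23} = 1.6881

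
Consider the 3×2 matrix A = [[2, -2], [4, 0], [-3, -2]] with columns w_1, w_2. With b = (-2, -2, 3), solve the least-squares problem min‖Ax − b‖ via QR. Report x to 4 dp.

w_1 = (2, 4, -3); ‖w_1‖ = 5.3852, so q_1 = (0.3714, 0.7428, -0.5571).
q_1·w_2 = 0.3714·(-2) + 0.7428·0 + (-0.5571)·(-2) = 0.3714.
u_2 = w_2 − 0.3714·q_1 = (-2.1379, -0.2759, -1.7931).
‖u_2‖ = 2.8039, so q_2 = (-0.7625, -0.0984, -0.6395).
Qᵀb = (-3.8996, -0.1968).
Back-substitute: x_2 = -0.1968/2.8039 = -0.0702.
x_1 = (-3.8996 − 0.3714·(-0.0702))/5.3852 = -0.7193.

x = (-0.7193, -0.0702)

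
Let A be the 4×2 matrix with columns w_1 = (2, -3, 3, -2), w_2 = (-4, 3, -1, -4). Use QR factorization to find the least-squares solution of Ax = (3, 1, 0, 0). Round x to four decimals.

x = (0.0190, -0.2089)

w_1 = (2, -3, 3, -2); ‖w_1‖ = 5.0990, so q_1 = (0.3922, -0.5883, 0.5883, -0.3922).
q_1·w_2 = 0.3922·(-4) + (-0.5883)·3 + 0.5883·(-1) + (-0.3922)·(-4) = -2.3534.
u_2 = w_2 + 2.3534·q_1 = (-3.0769, 1.6154, 0.3846, -4.9231).
‖u_2‖ = 6.0383, so q_2 = (-0.5096, 0.2675, 0.0637, -0.8153).
Qᵀb = (0.5883, -1.2612).
Back-substitute: x_2 = -1.2612/6.0383 = -0.2089.
x_1 = (0.5883 + 2.3534·(-0.2089))/5.0990 = 0.0190.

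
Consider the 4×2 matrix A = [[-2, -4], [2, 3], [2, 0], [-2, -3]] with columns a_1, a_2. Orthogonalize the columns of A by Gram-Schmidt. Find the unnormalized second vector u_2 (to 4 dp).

q_1 = a_1/‖a_1‖ = (-2, 2, 2, -2)/4.0000 = (-0.5000, 0.5000, 0.5000, -0.5000).
r_{12} = q_1·a_2 = 5.0000.
u_2 = a_2 − 5.0000·q_1 = (-1.5000, 0.5000, -2.5000, -0.5000).

u_2 = (-1.5000, 0.5000, -2.5000, -0.5000)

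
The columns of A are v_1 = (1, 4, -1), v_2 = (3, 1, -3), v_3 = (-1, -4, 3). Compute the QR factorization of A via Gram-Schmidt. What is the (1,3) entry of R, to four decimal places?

r_{13} = -4.7140

v_1 = (1, 4, -1); ‖v_1‖ = 4.2426, so q_1 = (0.2357, 0.9428, -0.2357).
r_{13} = q_1·v_3 = -4.7140.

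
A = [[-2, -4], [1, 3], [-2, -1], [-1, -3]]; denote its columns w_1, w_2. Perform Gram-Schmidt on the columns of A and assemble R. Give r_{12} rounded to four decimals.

w_1 = (-2, 1, -2, -1); ‖w_1‖ = 3.1623, so e_1 = (-0.6325, 0.3162, -0.6325, -0.3162).
r_{12} = e_1·w_2 = 5.0596.

r_{12} = 5.0596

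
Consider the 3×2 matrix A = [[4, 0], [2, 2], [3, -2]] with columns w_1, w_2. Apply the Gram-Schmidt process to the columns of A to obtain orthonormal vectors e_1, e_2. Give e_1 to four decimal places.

e_1 = (0.7428, 0.3714, 0.5571)

w_1 = (4, 2, 3); ‖w_1‖ = 5.3852, so e_1 = (0.7428, 0.3714, 0.5571).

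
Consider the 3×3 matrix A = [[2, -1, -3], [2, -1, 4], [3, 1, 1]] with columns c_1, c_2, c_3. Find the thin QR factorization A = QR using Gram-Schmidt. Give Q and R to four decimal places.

c_1 = (2, 2, 3); ‖c_1‖ = 4.1231, so e_1 = (0.4851, 0.4851, 0.7276).
e_1·c_2 = 0.4851·(-1) + 0.4851·(-1) + 0.7276·1 = -0.2425.
u_2 = c_2 + 0.2425·e_1 = (-0.8824, -0.8824, 1.1765).
‖u_2‖ = 1.7150, so e_2 = (-0.5145, -0.5145, 0.6860).
e_1·c_3 = 0.4851·(-3) + 0.4851·4 + 0.7276·1 = 1.2127; e_2·c_3 = (-0.5145)·(-3) + (-0.5145)·4 + 0.6860·1 = 0.1715.
u_3 = c_3 − 1.2127·e_1 − 0.1715·e_2 = (-3.5000, 3.5000, 0.0000).
‖u_3‖ = 4.9497, so e_3 = (-0.7071, 0.7071, 0.0000).

Q = [[0.4851, -0.5145, -0.7071], [0.4851, -0.5145, 0.7071], [0.7276, 0.6860, 0.0000]], R = [[4.1231, -0.2425, 1.2127], [0.0000, 1.7150, 0.1715], [0.0000, 0.0000, 4.9497]]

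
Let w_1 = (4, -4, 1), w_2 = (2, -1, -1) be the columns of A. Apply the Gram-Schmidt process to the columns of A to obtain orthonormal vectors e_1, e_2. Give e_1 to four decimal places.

e_1 = w_1/‖w_1‖ = (4, -4, 1)/5.7446 = (0.6963, -0.6963, 0.1741).

e_1 = (0.6963, -0.6963, 0.1741)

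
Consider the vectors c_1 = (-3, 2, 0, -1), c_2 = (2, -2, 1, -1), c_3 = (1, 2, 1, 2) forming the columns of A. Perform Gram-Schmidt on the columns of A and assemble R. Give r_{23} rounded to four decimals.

c_1 = (-3, 2, 0, -1); ‖c_1‖ = 3.7417, so e_1 = (-0.8018, 0.5345, 0.0000, -0.2673).
e_1·c_2 = (-0.8018)·2 + 0.5345·(-2) + 0.0000·1 + (-0.2673)·(-1) = -2.4054.
u_2 = c_2 + 2.4054·e_1 = (0.0714, -0.7143, 1.0000, -1.6429).
‖u_2‖ = 2.0529, so e_2 = (0.0348, -0.3479, 0.4871, -0.8003).
r_{23} = e_2·c_3 = -1.7745.

r_{23} = -1.7745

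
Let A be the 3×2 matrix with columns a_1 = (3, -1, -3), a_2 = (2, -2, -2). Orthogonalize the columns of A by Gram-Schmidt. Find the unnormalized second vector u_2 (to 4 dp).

q_1 = a_1/‖a_1‖ = (3, -1, -3)/4.3589 = (0.6882, -0.2294, -0.6882).
r_{12} = q_1·a_2 = 3.2118.
u_2 = a_2 − 3.2118·q_1 = (-0.2105, -1.2632, 0.2105).

u_2 = (-0.2105, -1.2632, 0.2105)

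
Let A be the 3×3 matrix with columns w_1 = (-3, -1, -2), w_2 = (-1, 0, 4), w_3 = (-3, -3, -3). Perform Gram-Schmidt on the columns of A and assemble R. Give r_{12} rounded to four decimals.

r_{12} = -1.3363

w_1 = (-3, -1, -2); ‖w_1‖ = 3.7417, so q_1 = (-0.8018, -0.2673, -0.5345).
r_{12} = q_1·w_2 = -1.3363.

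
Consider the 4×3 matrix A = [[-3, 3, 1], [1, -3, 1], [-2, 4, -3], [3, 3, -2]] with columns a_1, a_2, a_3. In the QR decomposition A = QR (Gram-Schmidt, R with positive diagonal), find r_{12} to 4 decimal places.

r_{12} = -2.2937

a_1 = (-3, 1, -2, 3); ‖a_1‖ = 4.7958, so e_1 = (-0.6255, 0.2085, -0.4170, 0.6255).
r_{12} = e_1·a_2 = -2.2937.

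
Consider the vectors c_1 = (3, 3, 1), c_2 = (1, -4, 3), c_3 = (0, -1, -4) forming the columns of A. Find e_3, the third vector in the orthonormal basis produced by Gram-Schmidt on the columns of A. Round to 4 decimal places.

e_3 = (0.6075, -0.3738, -0.7009)

c_1 = (3, 3, 1); ‖c_1‖ = 4.3589, so e_1 = (0.6882, 0.6882, 0.2294).
e_1·c_2 = 0.6882·1 + 0.6882·(-4) + 0.2294·3 = -1.3765.
u_2 = c_2 + 1.3765·e_1 = (1.9474, -3.0526, 3.3158).
‖u_2‖ = 4.9097, so e_2 = (0.3966, -0.6218, 0.6754).
e_1·c_3 = 0.6882·0 + 0.6882·(-1) + 0.2294·(-4) = -1.6059; e_2·c_3 = 0.3966·0 + (-0.6218)·(-1) + 0.6754·(-4) = -2.0797.
u_3 = c_3 + 1.6059·e_1 + 2.0797·e_2 = (1.9301, -1.1878, -2.2271).
‖u_3‖ = 3.1774, so e_3 = (0.6075, -0.3738, -0.7009).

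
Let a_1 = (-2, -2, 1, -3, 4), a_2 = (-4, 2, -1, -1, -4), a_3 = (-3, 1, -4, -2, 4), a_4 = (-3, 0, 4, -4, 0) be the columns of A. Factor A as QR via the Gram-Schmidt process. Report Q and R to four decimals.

a_1 = (-2, -2, 1, -3, 4); ‖a_1‖ = 5.8310, so q_1 = (-0.3430, -0.3430, 0.1715, -0.5145, 0.6860).
q_1·a_2 = (-0.3430)·(-4) + (-0.3430)·2 + 0.1715·(-1) + (-0.5145)·(-1) + 0.6860·(-4) = -1.7150.
u_2 = a_2 + 1.7150·q_1 = (-4.5882, 1.4118, -0.7059, -1.8824, -2.8235).
‖u_2‖ = 5.9210, so q_2 = (-0.7749, 0.2384, -0.1192, -0.3179, -0.4769).
q_1·a_3 = (-0.3430)·(-3) + (-0.3430)·1 + 0.1715·(-4) + (-0.5145)·(-2) + 0.6860·4 = 3.7730; q_2·a_3 = (-0.7749)·(-3) + 0.2384·1 + (-0.1192)·(-4) + (-0.3179)·(-2) + (-0.4769)·4 = 1.7684.
u_3 = a_3 − 3.7730·q_1 − 1.7684·q_2 = (-0.3356, 1.8725, -4.4362, 0.5034, 2.2550).
‖u_3‖ = 5.3514, so q_3 = (-0.0627, 0.3499, -0.8290, 0.0941, 0.4214).
q_1·a_4 = (-0.3430)·(-3) + (-0.3430)·0 + 0.1715·4 + (-0.5145)·(-4) + 0.6860·0 = 3.7730; q_2·a_4 = (-0.7749)·(-3) + 0.2384·0 + (-0.1192)·4 + (-0.3179)·(-4) + (-0.4769)·0 = 3.1195; q_3·a_4 = (-0.0627)·(-3) + 0.3499·0 + (-0.8290)·4 + 0.0941·(-4) + 0.4214·0 = -3.5041.
u_4 = a_4 − 3.7730·q_1 − 3.1195·q_2 + 3.5041·q_3 = (0.4917, 1.7764, 0.8200, -0.7375, 0.3759).
‖u_4‖ = 2.1806, so q_4 = (0.2255, 0.8146, 0.3760, -0.3382, 0.1724).

Q = [[-0.3430, -0.7749, -0.0627, 0.2255], [-0.3430, 0.2384, 0.3499, 0.8146], [0.1715, -0.1192, -0.8290, 0.3760], [-0.5145, -0.3179, 0.0941, -0.3382], [0.6860, -0.4769, 0.4214, 0.1724]], R = [[5.8310, -1.7150, 3.7730, 3.7730], [0.0000, 5.9210, 1.7684, 3.1195], [0.0000, 0.0000, 5.3514, -3.5041], [0.0000, 0.0000, 0.0000, 2.1806]]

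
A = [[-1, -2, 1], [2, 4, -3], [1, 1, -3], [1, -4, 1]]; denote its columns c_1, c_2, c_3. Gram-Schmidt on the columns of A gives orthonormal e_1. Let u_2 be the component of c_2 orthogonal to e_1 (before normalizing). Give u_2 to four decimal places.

e_1 = c_1/‖c_1‖ = (-1, 2, 1, 1)/2.6458 = (-0.3780, 0.7559, 0.3780, 0.3780).
r_{12} = e_1·c_2 = 2.6458.
u_2 = c_2 − 2.6458·e_1 = (-1.0000, 2.0000, 0.0000, -5.0000).

u_2 = (-1.0000, 2.0000, 0.0000, -5.0000)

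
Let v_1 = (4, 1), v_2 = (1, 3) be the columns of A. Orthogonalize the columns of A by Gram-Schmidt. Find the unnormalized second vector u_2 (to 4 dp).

v_1 = (4, 1); ‖v_1‖ = 4.1231, so e_1 = (0.9701, 0.2425).
e_1·v_2 = 0.9701·1 + 0.2425·3 = 1.6977.
u_2 = v_2 − 1.6977·e_1 = (-0.6471, 2.5882).

u_2 = (-0.6471, 2.5882)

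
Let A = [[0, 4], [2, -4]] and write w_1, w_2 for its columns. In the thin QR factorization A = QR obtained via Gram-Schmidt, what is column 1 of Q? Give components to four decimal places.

e_1 = (0.0000, 1.0000)

w_1 = (0, 2); ‖w_1‖ = 2.0000, so e_1 = (0.0000, 1.0000).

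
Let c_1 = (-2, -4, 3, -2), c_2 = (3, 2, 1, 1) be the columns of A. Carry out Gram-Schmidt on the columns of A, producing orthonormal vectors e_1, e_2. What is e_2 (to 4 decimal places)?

e_2 = (0.7038, 0.1350, 0.6942, 0.0675)

c_1 = (-2, -4, 3, -2); ‖c_1‖ = 5.7446, so e_1 = (-0.3482, -0.6963, 0.5222, -0.3482).
e_1·c_2 = (-0.3482)·3 + (-0.6963)·2 + 0.5222·1 + (-0.3482)·1 = -2.2630.
u_2 = c_2 + 2.2630·e_1 = (2.2121, 0.4242, 2.1818, 0.2121).
‖u_2‖ = 3.1431, so e_2 = (0.7038, 0.1350, 0.6942, 0.0675).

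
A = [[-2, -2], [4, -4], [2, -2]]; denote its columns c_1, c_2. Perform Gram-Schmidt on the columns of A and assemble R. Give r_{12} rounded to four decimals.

c_1 = (-2, 4, 2); ‖c_1‖ = 4.8990, so q_1 = (-0.4082, 0.8165, 0.4082).
r_{12} = q_1·c_2 = -3.2660.

r_{12} = -3.2660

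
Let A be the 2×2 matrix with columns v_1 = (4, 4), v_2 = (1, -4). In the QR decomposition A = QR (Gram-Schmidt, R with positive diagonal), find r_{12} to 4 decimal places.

r_{12} = -2.1213

v_1 = (4, 4); ‖v_1‖ = 5.6569, so q_1 = (0.7071, 0.7071).
r_{12} = q_1·v_2 = -2.1213.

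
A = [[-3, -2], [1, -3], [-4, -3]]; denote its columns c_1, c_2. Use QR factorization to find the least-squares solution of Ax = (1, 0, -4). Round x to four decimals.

c_1 = (-3, 1, -4); ‖c_1‖ = 5.0990, so e_1 = (-0.5883, 0.1961, -0.7845).
e_1·c_2 = (-0.5883)·(-2) + 0.1961·(-3) + (-0.7845)·(-3) = 2.9417.
u_2 = c_2 − 2.9417·e_1 = (-0.2692, -3.5769, -0.6923).
‖u_2‖ = 3.6532, so e_2 = (-0.0737, -0.9791, -0.1895).
Qᵀb = (2.5495, 0.6843).
Back-substitute: x_2 = 0.6843/3.6532 = 0.1873.
x_1 = (2.5495 − 2.9417·0.1873)/5.0990 = 0.3919.

x = (0.3919, 0.1873)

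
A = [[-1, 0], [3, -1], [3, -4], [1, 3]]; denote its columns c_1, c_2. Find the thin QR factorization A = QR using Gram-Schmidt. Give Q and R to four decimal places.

e_1 = c_1/‖c_1‖ = (-1, 3, 3, 1)/4.4721 = (-0.2236, 0.6708, 0.6708, 0.2236).
r_{12} = e_1·c_2 = -2.6833.
u_2 = c_2 + 2.6833·e_1 = (-0.6000, 0.8000, -2.2000, 3.6000).
‖u_2‖ = 4.3359, so e_2 = (-0.1384, 0.1845, -0.5074, 0.8303).

Q = [[-0.2236, -0.1384], [0.6708, 0.1845], [0.6708, -0.5074], [0.2236, 0.8303]], R = [[4.4721, -2.6833], [0.0000, 4.3359]]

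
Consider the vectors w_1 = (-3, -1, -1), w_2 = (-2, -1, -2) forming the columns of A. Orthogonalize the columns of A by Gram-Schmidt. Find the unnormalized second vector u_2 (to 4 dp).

w_1 = (-3, -1, -1); ‖w_1‖ = 3.3166, so q_1 = (-0.9045, -0.3015, -0.3015).
q_1·w_2 = (-0.9045)·(-2) + (-0.3015)·(-1) + (-0.3015)·(-2) = 2.7136.
u_2 = w_2 − 2.7136·q_1 = (0.4545, -0.1818, -1.1818).

u_2 = (0.4545, -0.1818, -1.1818)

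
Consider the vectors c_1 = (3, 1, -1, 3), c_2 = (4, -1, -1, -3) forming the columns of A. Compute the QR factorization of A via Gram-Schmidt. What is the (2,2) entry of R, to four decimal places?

q_1 = c_1/‖c_1‖ = (3, 1, -1, 3)/4.4721 = (0.6708, 0.2236, -0.2236, 0.6708).
r_{12} = q_1·c_2 = 0.6708.
u_2 = c_2 − 0.6708·q_1 = (3.5500, -1.1500, -0.8500, -3.4500).
r_{22} = ‖u_2‖ = 5.1527.

r_{22} = 5.1527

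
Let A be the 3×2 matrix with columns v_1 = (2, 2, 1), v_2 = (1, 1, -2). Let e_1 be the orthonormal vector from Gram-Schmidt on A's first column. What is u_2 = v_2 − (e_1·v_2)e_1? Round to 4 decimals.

u_2 = (0.5556, 0.5556, -2.2222)

v_1 = (2, 2, 1); ‖v_1‖ = 3.0000, so e_1 = (0.6667, 0.6667, 0.3333).
e_1·v_2 = 0.6667·1 + 0.6667·1 + 0.3333·(-2) = 0.6667.
u_2 = v_2 − 0.6667·e_1 = (0.5556, 0.5556, -2.2222).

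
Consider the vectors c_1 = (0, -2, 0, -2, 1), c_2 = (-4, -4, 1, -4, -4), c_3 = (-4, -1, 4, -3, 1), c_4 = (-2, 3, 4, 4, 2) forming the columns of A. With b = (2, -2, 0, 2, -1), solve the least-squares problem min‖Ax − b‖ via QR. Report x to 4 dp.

x = (1.8376, 0.7345, -1.5063, 1.0663)

c_1 = (0, -2, 0, -2, 1); ‖c_1‖ = 3.0000, so e_1 = (0.0000, -0.6667, 0.0000, -0.6667, 0.3333).
e_1·c_2 = 0.0000·(-4) + (-0.6667)·(-4) + 0.0000·1 + (-0.6667)·(-4) + 0.3333·(-4) = 4.0000.
u_2 = c_2 − 4.0000·e_1 = (-4.0000, -1.3333, 1.0000, -1.3333, -5.3333).
‖u_2‖ = 7.0000, so e_2 = (-0.5714, -0.1905, 0.1429, -0.1905, -0.7619).
e_1·c_3 = 0.0000·(-4) + (-0.6667)·(-1) + 0.0000·4 + (-0.6667)·(-3) + 0.3333·1 = 3.0000; e_2·c_3 = (-0.5714)·(-4) + (-0.1905)·(-1) + 0.1429·4 + (-0.1905)·(-3) + (-0.7619)·1 = 2.8571.
u_3 = c_3 − 3.0000·e_1 − 2.8571·e_2 = (-2.3673, 1.5442, 3.5918, -0.4558, 2.1769).
‖u_3‖ = 5.0830, so e_3 = (-0.4657, 0.3038, 0.7066, -0.0897, 0.4283).
e_1·c_4 = 0.0000·(-2) + (-0.6667)·3 + 0.0000·4 + (-0.6667)·4 + 0.3333·2 = -4.0000; e_2·c_4 = (-0.5714)·(-2) + (-0.1905)·3 + 0.1429·4 + (-0.1905)·4 + (-0.7619)·2 = -1.1429; e_3·c_4 = (-0.4657)·(-2) + 0.3038·3 + 0.7066·4 + (-0.0897)·4 + 0.4283·2 = 5.1673.
u_4 = c_4 + 4.0000·e_1 + 1.1429·e_2 − 5.1673·e_3 = (-0.2464, -1.4542, 0.5118, 1.5790, 0.2496).
‖u_4‖ = 2.2345, so e_4 = (-0.1103, -0.6508, 0.2291, 0.7066, 0.1117).
Qᵀb = (-0.3333, -0.3810, -2.1467, 2.3826).
Back-substitute: x_4 = 2.3826/2.2345 = 1.0663.
x_3 = (-2.1467 − 5.1673·1.0663)/5.0830 = -1.5063.
x_2 = (-0.3810 − 2.8571·(-1.5063) + 1.1429·1.0663)/7.0000 = 0.7345.
x_1 = (-0.3333 − 4.0000·0.7345 − 3.0000·(-1.5063) + 4.0000·1.0663)/3.0000 = 1.8376.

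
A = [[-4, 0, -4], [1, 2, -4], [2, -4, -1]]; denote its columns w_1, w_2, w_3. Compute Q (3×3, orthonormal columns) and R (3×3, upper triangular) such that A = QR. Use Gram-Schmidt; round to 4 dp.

e_1 = w_1/‖w_1‖ = (-4, 1, 2)/4.5826 = (-0.8729, 0.2182, 0.4364).
r_{12} = e_1·w_2 = -1.3093.
u_2 = w_2 + 1.3093·e_1 = (-1.1429, 2.2857, -3.4286).
‖u_2‖ = 4.2762, so e_2 = (-0.2673, 0.5345, -0.8018).
r_{13} = e_1·w_3 = 2.1822; r_{23} = e_2·w_3 = -0.2673.
u_3 = w_3 − 2.1822·e_1 + 0.2673·e_2 = (-2.1667, -4.3333, -2.1667).
‖u_3‖ = 5.3072, so e_3 = (-0.4082, -0.8165, -0.4082).

Q = [[-0.8729, -0.2673, -0.4082], [0.2182, 0.5345, -0.8165], [0.4364, -0.8018, -0.4082]], R = [[4.5826, -1.3093, 2.1822], [0.0000, 4.2762, -0.2673], [0.0000, 0.0000, 5.3072]]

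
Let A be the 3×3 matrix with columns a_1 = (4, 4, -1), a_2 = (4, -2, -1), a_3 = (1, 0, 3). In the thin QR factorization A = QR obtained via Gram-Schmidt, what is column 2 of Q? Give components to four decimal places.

e_2 = (0.6755, -0.7177, -0.1689)

a_1 = (4, 4, -1); ‖a_1‖ = 5.7446, so e_1 = (0.6963, 0.6963, -0.1741).
e_1·a_2 = 0.6963·4 + 0.6963·(-2) + (-0.1741)·(-1) = 1.5667.
u_2 = a_2 − 1.5667·e_1 = (2.9091, -3.0909, -0.7273).
‖u_2‖ = 4.3064, so e_2 = (0.6755, -0.7177, -0.1689).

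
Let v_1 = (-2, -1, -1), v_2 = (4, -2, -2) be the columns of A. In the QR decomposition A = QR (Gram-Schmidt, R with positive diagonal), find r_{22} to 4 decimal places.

v_1 = (-2, -1, -1); ‖v_1‖ = 2.4495, so e_1 = (-0.8165, -0.4082, -0.4082).
e_1·v_2 = (-0.8165)·4 + (-0.4082)·(-2) + (-0.4082)·(-2) = -1.6330.
u_2 = v_2 + 1.6330·e_1 = (2.6667, -2.6667, -2.6667).
r_{22} = ‖u_2‖ = 4.6188.

r_{22} = 4.6188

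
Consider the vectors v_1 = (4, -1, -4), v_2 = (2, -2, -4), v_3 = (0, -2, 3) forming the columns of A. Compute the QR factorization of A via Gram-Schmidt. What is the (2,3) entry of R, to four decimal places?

v_1 = (4, -1, -4); ‖v_1‖ = 5.7446, so q_1 = (0.6963, -0.1741, -0.6963).
q_1·v_2 = 0.6963·2 + (-0.1741)·(-2) + (-0.6963)·(-4) = 4.5260.
u_2 = v_2 − 4.5260·q_1 = (-1.1515, -1.2121, -0.8485).
‖u_2‖ = 1.8749, so q_2 = (-0.6142, -0.6465, -0.4526).
r_{23} = q_2·v_3 = -0.0647.

r_{23} = -0.0647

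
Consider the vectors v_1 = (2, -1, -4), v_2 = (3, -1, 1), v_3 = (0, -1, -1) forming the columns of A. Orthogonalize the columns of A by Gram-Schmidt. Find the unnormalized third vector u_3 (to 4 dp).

u_3 = (-0.2928, -0.8198, 0.0586)

e_1 = v_1/‖v_1‖ = (2, -1, -4)/4.5826 = (0.4364, -0.2182, -0.8729).
r_{12} = e_1·v_2 = 0.6547.
u_2 = v_2 − 0.6547·e_1 = (2.7143, -0.8571, 1.5714).
‖u_2‖ = 3.2514, so e_2 = (0.8348, -0.2636, 0.4833).
r_{13} = e_1·v_3 = 1.0911; r_{23} = e_2·v_3 = -0.2197.
u_3 = v_3 − 1.0911·e_1 + 0.2197·e_2 = (-0.2928, -0.8198, 0.0586).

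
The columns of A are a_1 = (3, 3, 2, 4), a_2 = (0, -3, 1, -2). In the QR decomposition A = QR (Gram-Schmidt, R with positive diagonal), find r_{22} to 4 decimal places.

r_{22} = 2.8423

a_1 = (3, 3, 2, 4); ‖a_1‖ = 6.1644, so e_1 = (0.4867, 0.4867, 0.3244, 0.6489).
e_1·a_2 = 0.4867·0 + 0.4867·(-3) + 0.3244·1 + 0.6489·(-2) = -2.4333.
u_2 = a_2 + 2.4333·e_1 = (1.1842, -1.8158, 1.7895, -0.4211).
r_{22} = ‖u_2‖ = 2.8423.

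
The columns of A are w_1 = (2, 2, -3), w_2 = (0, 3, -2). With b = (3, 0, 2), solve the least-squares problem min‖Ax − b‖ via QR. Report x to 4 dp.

x = (0.6234, -0.8831)

w_1 = (2, 2, -3); ‖w_1‖ = 4.1231, so q_1 = (0.4851, 0.4851, -0.7276).
q_1·w_2 = 0.4851·0 + 0.4851·3 + (-0.7276)·(-2) = 2.9104.
u_2 = w_2 − 2.9104·q_1 = (-1.4118, 1.5882, 0.1176).
‖u_2‖ = 2.1282, so q_2 = (-0.6633, 0.7463, 0.0553).
Qᵀb = (0.0000, -1.8795).
Back-substitute: x_2 = -1.8795/2.1282 = -0.8831.
x_1 = (0.0000 − 2.9104·(-0.8831))/4.1231 = 0.6234.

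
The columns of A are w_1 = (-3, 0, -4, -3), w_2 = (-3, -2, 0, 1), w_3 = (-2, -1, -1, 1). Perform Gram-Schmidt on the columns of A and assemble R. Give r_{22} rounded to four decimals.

r_{22} = 3.5974

w_1 = (-3, 0, -4, -3); ‖w_1‖ = 5.8310, so q_1 = (-0.5145, 0.0000, -0.6860, -0.5145).
q_1·w_2 = (-0.5145)·(-3) + 0.0000·(-2) + (-0.6860)·0 + (-0.5145)·1 = 1.0290.
u_2 = w_2 − 1.0290·q_1 = (-2.4706, -2.0000, 0.7059, 1.5294).
r_{22} = ‖u_2‖ = 3.5974.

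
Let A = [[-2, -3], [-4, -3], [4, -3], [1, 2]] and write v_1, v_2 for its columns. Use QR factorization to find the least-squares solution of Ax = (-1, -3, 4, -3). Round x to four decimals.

x = (0.8172, -0.4044)

e_1 = v_1/‖v_1‖ = (-2, -4, 4, 1)/6.0828 = (-0.3288, -0.6576, 0.6576, 0.1644).
r_{12} = e_1·v_2 = 1.3152.
u_2 = v_2 − 1.3152·e_1 = (-2.5676, -2.1351, -3.8649, 1.7838).
‖u_2‖ = 5.4102, so e_2 = (-0.4746, -0.3946, -0.7144, 0.3297).
Qᵀb = (4.4388, -2.1881).
Back-substitute: x_2 = -2.1881/5.4102 = -0.4044.
x_1 = (4.4388 − 1.3152·(-0.4044))/6.0828 = 0.8172.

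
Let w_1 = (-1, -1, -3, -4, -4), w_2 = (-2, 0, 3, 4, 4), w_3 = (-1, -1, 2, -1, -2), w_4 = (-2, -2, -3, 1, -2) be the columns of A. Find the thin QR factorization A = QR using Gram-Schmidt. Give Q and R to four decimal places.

Q = [[-0.1525, -0.9369, 0.0583, 0.1420], [-0.1525, -0.2923, -0.1749, -0.4260], [-0.4575, 0.0899, 0.8495, -0.2467], [-0.6100, 0.1199, -0.1316, 0.7216], [-0.6100, 0.1199, -0.4764, -0.4656]], R = [[6.5574, -5.9474, 1.2200, 2.5925], [0.0000, 3.1029, 1.0493, 2.0686], [0.0000, 0.0000, 2.9001, -1.4942], [0.0000, 0.0000, 0.0000, 2.9610]]

q_1 = w_1/‖w_1‖ = (-1, -1, -3, -4, -4)/6.5574 = (-0.1525, -0.1525, -0.4575, -0.6100, -0.6100).
r_{12} = q_1·w_2 = -5.9474.
u_2 = w_2 + 5.9474·q_1 = (-2.9070, -0.9070, 0.2791, 0.3721, 0.3721).
‖u_2‖ = 3.1029, so q_2 = (-0.9369, -0.2923, 0.0899, 0.1199, 0.1199).
r_{13} = q_1·w_3 = 1.2200; r_{23} = q_2·w_3 = 1.0493.
u_3 = w_3 − 1.2200·q_1 − 1.0493·q_2 = (0.1691, -0.5072, 2.4638, -0.3816, -1.3816).
‖u_3‖ = 2.9001, so q_3 = (0.0583, -0.1749, 0.8495, -0.1316, -0.4764).
r_{14} = q_1·w_4 = 2.5925; r_{24} = q_2·w_4 = 2.0686; r_{34} = q_3·w_4 = -1.4942.
u_4 = w_4 − 2.5925·q_1 − 2.0686·q_2 + 1.4942·q_3 = (0.4204, -1.2613, -0.7306, 2.1367, -1.3785).
‖u_4‖ = 2.9610, so q_4 = (0.1420, -0.4260, -0.2467, 0.7216, -0.4656).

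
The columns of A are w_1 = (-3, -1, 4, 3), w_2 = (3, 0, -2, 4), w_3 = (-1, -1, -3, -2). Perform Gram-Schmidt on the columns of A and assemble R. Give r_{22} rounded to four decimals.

w_1 = (-3, -1, 4, 3); ‖w_1‖ = 5.9161, so q_1 = (-0.5071, -0.1690, 0.6761, 0.5071).
q_1·w_2 = (-0.5071)·3 + (-0.1690)·0 + 0.6761·(-2) + 0.5071·4 = -0.8452.
u_2 = w_2 + 0.8452·q_1 = (2.5714, -0.1429, -1.4286, 4.4286).
r_{22} = ‖u_2‖ = 5.3184.

r_{22} = 5.3184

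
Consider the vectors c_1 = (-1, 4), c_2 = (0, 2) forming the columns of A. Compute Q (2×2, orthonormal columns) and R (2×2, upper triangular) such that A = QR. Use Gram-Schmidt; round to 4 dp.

Q = [[-0.2425, 0.9701], [0.9701, 0.2425]], R = [[4.1231, 1.9403], [0.0000, 0.4851]]

q_1 = c_1/‖c_1‖ = (-1, 4)/4.1231 = (-0.2425, 0.9701).
r_{12} = q_1·c_2 = 1.9403.
u_2 = c_2 − 1.9403·q_1 = (0.4706, 0.1176).
‖u_2‖ = 0.4851, so q_2 = (0.9701, 0.2425).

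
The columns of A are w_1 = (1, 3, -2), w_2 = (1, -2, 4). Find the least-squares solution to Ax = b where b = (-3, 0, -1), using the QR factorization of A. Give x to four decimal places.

q_1 = w_1/‖w_1‖ = (1, 3, -2)/3.7417 = (0.2673, 0.8018, -0.5345).
r_{12} = q_1·w_2 = -3.4744.
u_2 = w_2 + 3.4744·q_1 = (1.9286, 0.7857, 2.1429).
‖u_2‖ = 2.9881, so q_2 = (0.6454, 0.2630, 0.7171).
Qᵀb = (-0.2673, -2.6534).
Back-substitute: x_2 = -2.6534/2.9881 = -0.8880.
x_1 = (-0.2673 + 3.4744·(-0.8880))/3.7417 = -0.8960.

x = (-0.8960, -0.8880)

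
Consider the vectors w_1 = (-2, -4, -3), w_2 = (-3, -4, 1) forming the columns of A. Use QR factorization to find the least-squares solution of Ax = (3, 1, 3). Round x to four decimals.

w_1 = (-2, -4, -3); ‖w_1‖ = 5.3852, so e_1 = (-0.3714, -0.7428, -0.5571).
e_1·w_2 = (-0.3714)·(-3) + (-0.7428)·(-4) + (-0.5571)·1 = 3.5282.
u_2 = w_2 − 3.5282·e_1 = (-1.6897, -1.3793, 2.9655).
‖u_2‖ = 3.6813, so e_2 = (-0.4590, -0.3747, 0.8056).
Qᵀb = (-3.5282, 0.6651).
Back-substitute: x_2 = 0.6651/3.6813 = 0.1807.
x_1 = (-3.5282 − 3.5282·0.1807)/5.3852 = -0.7735.

x = (-0.7735, 0.1807)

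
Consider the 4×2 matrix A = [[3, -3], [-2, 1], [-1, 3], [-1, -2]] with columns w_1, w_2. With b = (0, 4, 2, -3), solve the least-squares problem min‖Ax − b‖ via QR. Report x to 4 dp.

w_1 = (3, -2, -1, -1); ‖w_1‖ = 3.8730, so e_1 = (0.7746, -0.5164, -0.2582, -0.2582).
e_1·w_2 = 0.7746·(-3) + (-0.5164)·1 + (-0.2582)·3 + (-0.2582)·(-2) = -3.0984.
u_2 = w_2 + 3.0984·e_1 = (-0.6000, -0.6000, 2.2000, -2.8000).
‖u_2‖ = 3.6606, so e_2 = (-0.1639, -0.1639, 0.6010, -0.7649).
Qᵀb = (-1.8074, 2.8411).
Back-substitute: x_2 = 2.8411/3.6606 = 0.7761.
x_1 = (-1.8074 + 3.0984·0.7761)/3.8730 = 0.1542.

x = (0.1542, 0.7761)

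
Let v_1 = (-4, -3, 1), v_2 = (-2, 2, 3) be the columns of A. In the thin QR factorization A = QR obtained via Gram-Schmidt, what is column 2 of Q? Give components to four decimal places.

e_2 = (-0.3073, 0.6435, 0.7011)

v_1 = (-4, -3, 1); ‖v_1‖ = 5.0990, so e_1 = (-0.7845, -0.5883, 0.1961).
e_1·v_2 = (-0.7845)·(-2) + (-0.5883)·2 + 0.1961·3 = 0.9806.
u_2 = v_2 − 0.9806·e_1 = (-1.2308, 2.5769, 2.8077).
‖u_2‖ = 4.0048, so e_2 = (-0.3073, 0.6435, 0.7011).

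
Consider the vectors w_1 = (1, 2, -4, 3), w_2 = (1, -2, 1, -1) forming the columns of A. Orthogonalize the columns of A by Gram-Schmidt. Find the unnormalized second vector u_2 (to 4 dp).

u_2 = (1.3333, -1.3333, -0.3333, 0.0000)

w_1 = (1, 2, -4, 3); ‖w_1‖ = 5.4772, so e_1 = (0.1826, 0.3651, -0.7303, 0.5477).
e_1·w_2 = 0.1826·1 + 0.3651·(-2) + (-0.7303)·1 + 0.5477·(-1) = -1.8257.
u_2 = w_2 + 1.8257·e_1 = (1.3333, -1.3333, -0.3333, 0.0000).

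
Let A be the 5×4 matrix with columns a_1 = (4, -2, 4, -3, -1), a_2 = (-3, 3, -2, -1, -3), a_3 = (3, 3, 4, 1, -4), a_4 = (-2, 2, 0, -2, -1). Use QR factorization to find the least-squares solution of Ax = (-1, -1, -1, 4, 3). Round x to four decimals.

x = (-0.9141, -0.9175, 0.1139, -0.0154)

a_1 = (4, -2, 4, -3, -1); ‖a_1‖ = 6.7823, so q_1 = (0.5898, -0.2949, 0.5898, -0.4423, -0.1474).
q_1·a_2 = 0.5898·(-3) + (-0.2949)·3 + 0.5898·(-2) + (-0.4423)·(-1) + (-0.1474)·(-3) = -2.9488.
u_2 = a_2 + 2.9488·q_1 = (-1.2609, 2.1304, -0.2609, -2.3043, -3.4348).
‖u_2‖ = 4.8275, so q_2 = (-0.2612, 0.4413, -0.0540, -0.4773, -0.7115).
q_1·a_3 = 0.5898·3 + (-0.2949)·3 + 0.5898·4 + (-0.4423)·1 + (-0.1474)·(-4) = 3.3912; q_2·a_3 = (-0.2612)·3 + 0.4413·3 + (-0.0540)·4 + (-0.4773)·1 + (-0.7115)·(-4) = 2.6929.
u_3 = a_3 − 3.3912·q_1 − 2.6929·q_2 = (1.7034, 2.8116, 2.1455, 3.7854, -1.5840).
‖u_3‖ = 5.6787, so q_3 = (0.3000, 0.4951, 0.3778, 0.6666, -0.2789).
q_1·a_4 = 0.5898·(-2) + (-0.2949)·2 + 0.5898·0 + (-0.4423)·(-2) + (-0.1474)·(-1) = -0.7372; q_2·a_4 = (-0.2612)·(-2) + 0.4413·2 + (-0.0540)·0 + (-0.4773)·(-2) + (-0.7115)·(-1) = 3.0712; q_3·a_4 = 0.3000·(-2) + 0.4951·2 + 0.3778·0 + 0.6666·(-2) + (-0.2789)·(-1) = -0.6640.
u_4 = a_4 + 0.7372·q_1 − 3.0712·q_2 + 0.6640·q_3 = (-0.5639, 0.7560, 0.8516, -0.4175, 0.8913).
‖u_4‖ = 1.6073, so q_4 = (-0.3508, 0.4703, 0.5298, -0.2597, 0.5545).
Qᵀb = (-3.0963, -4.1700, 0.6567, -0.0247).
Back-substitute: x_4 = -0.0247/1.6073 = -0.0154.
x_3 = (0.6567 + 0.6640·(-0.0154))/5.6787 = 0.1139.
x_2 = (-4.1700 − 2.6929·0.1139 − 3.0712·(-0.0154))/4.8275 = -0.9175.
x_1 = (-3.0963 + 2.9488·(-0.9175) − 3.3912·0.1139 + 0.7372·(-0.0154))/6.7823 = -0.9141.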